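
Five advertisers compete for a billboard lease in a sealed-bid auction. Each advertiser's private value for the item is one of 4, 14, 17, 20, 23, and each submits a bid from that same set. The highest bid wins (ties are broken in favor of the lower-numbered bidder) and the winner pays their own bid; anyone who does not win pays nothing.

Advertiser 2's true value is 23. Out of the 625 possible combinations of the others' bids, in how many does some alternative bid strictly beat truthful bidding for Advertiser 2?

Others bid (4, 4, 4, 4): truth gives 0; bid 14 gives 9 > 0. Violating.
Others bid (4, 4, 4, 14): truth gives 0; bid 14 gives 9 > 0. Violating.
Others bid (4, 4, 4, 17): truth gives 0; bid 17 gives 6 > 0. Violating.
Others bid (4, 4, 4, 20): truth gives 0; bid 20 gives 3 > 0. Violating.
Others bid (4, 4, 4, 23): truth gives 0; no alternative beats it.
Others bid (4, 4, 14, 23): truth gives 0; no alternative beats it.
(Checking all 625 profiles: 192 have a profitable deviation, 433 do not.)

192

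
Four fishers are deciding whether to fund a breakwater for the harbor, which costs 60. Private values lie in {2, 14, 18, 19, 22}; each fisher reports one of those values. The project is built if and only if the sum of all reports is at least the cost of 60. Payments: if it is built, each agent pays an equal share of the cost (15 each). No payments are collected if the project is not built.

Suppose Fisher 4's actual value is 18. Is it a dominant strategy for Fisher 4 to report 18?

No

Consider the case where Fisher 1 reports 2, Fisher 2 reports 14 and Fisher 3 reports 22.
Truthful report 18: project not built, utility 0.
Report 22 instead: project built, pays 15, utility 18 - 15 = 3.
Since 3 > 0, reporting 22 is strictly better here, so truthful reporting is not dominant.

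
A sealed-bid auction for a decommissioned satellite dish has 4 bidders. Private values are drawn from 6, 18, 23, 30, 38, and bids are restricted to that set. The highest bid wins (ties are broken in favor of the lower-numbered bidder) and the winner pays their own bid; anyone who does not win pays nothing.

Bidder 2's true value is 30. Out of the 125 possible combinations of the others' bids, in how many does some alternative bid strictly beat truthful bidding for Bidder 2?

Others bid (6, 6, 6): truth gives 0; bid 18 gives 12 > 0. Violating.
Others bid (6, 6, 18): truth gives 0; bid 18 gives 12 > 0. Violating.
Others bid (6, 6, 23): truth gives 0; bid 23 gives 7 > 0. Violating.
Others bid (6, 18, 6): truth gives 0; bid 18 gives 12 > 0. Violating.
Others bid (6, 6, 30): truth gives 0; no alternative beats it.
Others bid (6, 6, 38): truth gives 0; no alternative beats it.
(Checking all 125 profiles: 18 have a profitable deviation, 107 do not.)

18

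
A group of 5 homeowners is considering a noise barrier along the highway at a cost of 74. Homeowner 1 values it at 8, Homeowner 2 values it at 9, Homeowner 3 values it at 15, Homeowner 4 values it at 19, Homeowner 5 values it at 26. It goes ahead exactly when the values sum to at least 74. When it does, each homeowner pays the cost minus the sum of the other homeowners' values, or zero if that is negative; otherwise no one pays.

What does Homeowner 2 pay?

Total value 77 ≥ cost 74, so the project is built.
The other homeowners' values sum to 68.
Cost minus that sum is 74 - 68 = 6.

6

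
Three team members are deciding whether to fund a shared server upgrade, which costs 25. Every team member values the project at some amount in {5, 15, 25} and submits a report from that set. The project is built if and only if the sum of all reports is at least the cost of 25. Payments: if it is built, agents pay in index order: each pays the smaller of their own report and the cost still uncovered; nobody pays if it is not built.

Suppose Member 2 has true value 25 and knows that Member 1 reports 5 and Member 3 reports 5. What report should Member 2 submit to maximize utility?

15

Report 5: project not built, utility 0.
Report 15: project built, pays 15, utility 25 - 15 = 10.
Report 25: project built, pays 20, utility 25 - 20 = 5.
The best choice is 15 with utility 10.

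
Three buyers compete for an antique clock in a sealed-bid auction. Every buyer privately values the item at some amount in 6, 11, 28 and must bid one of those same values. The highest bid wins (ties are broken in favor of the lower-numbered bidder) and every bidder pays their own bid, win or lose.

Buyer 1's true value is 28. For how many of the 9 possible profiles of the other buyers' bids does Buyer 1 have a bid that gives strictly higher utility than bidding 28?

4

Others bid (6, 6): truth gives 0; bid 6 gives 22 > 0. Violating.
Others bid (6, 11): truth gives 0; bid 11 gives 17 > 0. Violating.
Others bid (11, 6): truth gives 0; bid 11 gives 17 > 0. Violating.
Others bid (11, 11): truth gives 0; bid 11 gives 17 > 0. Violating.
Others bid (6, 28): truth gives 0; no alternative beats it.
Others bid (11, 28): truth gives 0; no alternative beats it.
(Checking all 9 profiles: 4 have a profitable deviation, 5 do not.)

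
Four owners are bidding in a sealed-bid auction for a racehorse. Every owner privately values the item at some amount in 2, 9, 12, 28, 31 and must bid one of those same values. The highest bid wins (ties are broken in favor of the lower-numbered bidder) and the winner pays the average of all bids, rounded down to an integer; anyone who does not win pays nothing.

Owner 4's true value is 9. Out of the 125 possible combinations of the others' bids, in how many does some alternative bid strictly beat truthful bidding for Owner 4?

Others bid (2, 2, 9): truth gives 0; bid 12 gives 3 > 0. Violating.
Others bid (2, 9, 2): truth gives 0; bid 12 gives 3 > 0. Violating.
Others bid (2, 9, 9): truth gives 0; bid 12 gives 1 > 0. Violating.
Others bid (9, 2, 2): truth gives 0; bid 12 gives 3 > 0. Violating.
Others bid (2, 2, 2): truth gives 6; no alternative beats it.
Others bid (2, 2, 12): truth gives 0; no alternative beats it.
(Checking all 125 profiles: 6 have a profitable deviation, 119 do not.)

6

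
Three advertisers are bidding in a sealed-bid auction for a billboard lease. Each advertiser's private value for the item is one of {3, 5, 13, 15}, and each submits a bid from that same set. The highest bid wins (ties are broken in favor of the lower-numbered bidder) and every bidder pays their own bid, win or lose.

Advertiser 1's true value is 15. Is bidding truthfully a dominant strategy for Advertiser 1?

No

Consider the case where Advertiser 2 bids 3 and Advertiser 3 bids 3.
Truthful bid 15: wins, pays 15, utility 15 - 15 = 0.
Bid 3 instead: wins, pays 3, utility 15 - 3 = 12.
Since 12 > 0, bidding 3 is strictly better here, so truthful bidding is not dominant.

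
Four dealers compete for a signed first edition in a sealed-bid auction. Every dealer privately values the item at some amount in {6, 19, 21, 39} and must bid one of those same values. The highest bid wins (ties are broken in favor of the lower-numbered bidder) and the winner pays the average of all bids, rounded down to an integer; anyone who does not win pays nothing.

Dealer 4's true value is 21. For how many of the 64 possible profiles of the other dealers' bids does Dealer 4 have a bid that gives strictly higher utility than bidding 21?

Others bid (6, 6, 21): truth gives 0; bid 39 gives 3 > 0. Violating.
Others bid (6, 21, 6): truth gives 0; bid 39 gives 3 > 0. Violating.
Others bid (21, 6, 6): truth gives 0; bid 39 gives 3 > 0. Violating.
Others bid (6, 6, 6): truth gives 12; no alternative beats it.
Others bid (6, 6, 19): truth gives 8; no alternative beats it.
(Checking all 64 profiles: 3 have a profitable deviation, 61 do not.)

3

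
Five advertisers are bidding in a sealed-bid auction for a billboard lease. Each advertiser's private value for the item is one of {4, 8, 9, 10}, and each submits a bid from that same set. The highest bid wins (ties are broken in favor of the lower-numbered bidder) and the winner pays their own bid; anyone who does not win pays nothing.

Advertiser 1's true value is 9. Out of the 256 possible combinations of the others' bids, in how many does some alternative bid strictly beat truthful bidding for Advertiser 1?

16

Others bid (4, 4, 4, 4): truth gives 0; bid 4 gives 5 > 0. Violating.
Others bid (4, 4, 4, 8): truth gives 0; bid 8 gives 1 > 0. Violating.
Others bid (4, 4, 8, 4): truth gives 0; bid 8 gives 1 > 0. Violating.
Others bid (4, 4, 8, 8): truth gives 0; bid 8 gives 1 > 0. Violating.
Others bid (4, 4, 4, 9): truth gives 0; no alternative beats it.
Others bid (4, 4, 4, 10): truth gives 0; no alternative beats it.
(Checking all 256 profiles: 16 have a profitable deviation, 240 do not.)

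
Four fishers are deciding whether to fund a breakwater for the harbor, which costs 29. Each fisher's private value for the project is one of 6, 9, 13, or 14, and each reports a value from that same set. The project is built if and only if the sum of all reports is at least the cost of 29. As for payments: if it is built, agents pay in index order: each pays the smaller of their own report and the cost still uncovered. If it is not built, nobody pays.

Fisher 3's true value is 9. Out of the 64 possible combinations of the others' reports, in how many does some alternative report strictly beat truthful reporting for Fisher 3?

Others report (6, 6, 13): truth gives 0; report 6 gives 3 > 0. Violating.
Others report (6, 6, 14): truth gives 0; report 6 gives 3 > 0. Violating.
Others report (6, 9, 9): truth gives 0; report 6 gives 3 > 0. Violating.
Others report (6, 9, 13): truth gives 0; report 6 gives 3 > 0. Violating.
Others report (6, 6, 6): truth gives 0; no alternative beats it.
Others report (6, 6, 9): truth gives 0; no alternative beats it.
(Checking all 64 profiles: 36 have a profitable deviation, 28 do not.)

36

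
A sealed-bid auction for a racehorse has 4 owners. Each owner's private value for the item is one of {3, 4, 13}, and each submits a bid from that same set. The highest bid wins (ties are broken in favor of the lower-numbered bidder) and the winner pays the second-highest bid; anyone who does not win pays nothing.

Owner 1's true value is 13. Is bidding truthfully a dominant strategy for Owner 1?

Check each profile of the others' bids and compare truth against every alternative bid.
Others bid (3, 3, 3): truth gives 10, best alternative gives 10.
Others bid (3, 3, 4): truth gives 9, best alternative gives 9.
Others bid (3, 4, 3): truth gives 9, best alternative gives 9.
Others bid (3, 4, 4): truth gives 9, best alternative gives 9.
Others bid (4, 3, 3): truth gives 9, best alternative gives 9.
Others bid (4, 3, 4): truth gives 9, best alternative gives 9.
(Remaining 21 profiles checked similarly; truth is weakly best in each.)
In every case the truthful bid is at least as good as any alternative, so it is a dominant strategy.

Yes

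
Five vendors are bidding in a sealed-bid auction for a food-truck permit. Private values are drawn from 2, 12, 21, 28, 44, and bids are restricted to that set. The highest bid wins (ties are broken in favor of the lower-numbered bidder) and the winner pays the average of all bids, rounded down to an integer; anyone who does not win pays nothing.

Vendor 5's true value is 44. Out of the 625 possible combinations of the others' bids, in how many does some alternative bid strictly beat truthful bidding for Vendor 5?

Others bid (2, 2, 2, 2): truth gives 34; bid 12 gives 40 > 34. Violating.
Others bid (2, 2, 2, 12): truth gives 32; bid 21 gives 37 > 32. Violating.
Others bid (2, 2, 2, 21): truth gives 30; bid 28 gives 33 > 30. Violating.
Others bid (2, 2, 12, 2): truth gives 32; bid 21 gives 37 > 32. Violating.
Others bid (2, 2, 2, 28): truth gives 29; no alternative beats it.
Others bid (2, 2, 2, 44): truth gives 0; no alternative beats it.
(Checking all 625 profiles: 81 have a profitable deviation, 544 do not.)

81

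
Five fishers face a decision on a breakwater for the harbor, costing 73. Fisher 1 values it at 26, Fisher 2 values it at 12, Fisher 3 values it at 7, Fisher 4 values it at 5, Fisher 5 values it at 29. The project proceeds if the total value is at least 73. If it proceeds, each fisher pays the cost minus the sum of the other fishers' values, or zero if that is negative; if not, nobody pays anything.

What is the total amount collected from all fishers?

Total value 79 ≥ cost 73, so it is built.
Fisher 1: others sum to 53; max(0, 73 - 53) = 20.
Fisher 2: others sum to 67; max(0, 73 - 67) = 6.
Fisher 3: others sum to 72; max(0, 73 - 72) = 1.
Fisher 4: others sum to 74; max(0, 73 - 74) = 0.
Fisher 5: others sum to 50; max(0, 73 - 50) = 23.
Total collected = 20 + 6 + 1 + 0 + 23 = 50.

50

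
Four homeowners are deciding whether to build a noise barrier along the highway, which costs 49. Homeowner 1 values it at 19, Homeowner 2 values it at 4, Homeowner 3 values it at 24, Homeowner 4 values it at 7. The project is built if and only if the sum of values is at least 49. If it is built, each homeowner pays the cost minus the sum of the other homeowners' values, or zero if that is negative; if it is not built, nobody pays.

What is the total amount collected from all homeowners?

35

Total value 54 ≥ cost 49, so it is built.
Homeowner 1: others sum to 35; max(0, 49 - 35) = 14.
Homeowner 2: others sum to 50; max(0, 49 - 50) = 0.
Homeowner 3: others sum to 30; max(0, 49 - 30) = 19.
Homeowner 4: others sum to 47; max(0, 49 - 47) = 2.
Total collected = 14 + 0 + 19 + 2 = 35.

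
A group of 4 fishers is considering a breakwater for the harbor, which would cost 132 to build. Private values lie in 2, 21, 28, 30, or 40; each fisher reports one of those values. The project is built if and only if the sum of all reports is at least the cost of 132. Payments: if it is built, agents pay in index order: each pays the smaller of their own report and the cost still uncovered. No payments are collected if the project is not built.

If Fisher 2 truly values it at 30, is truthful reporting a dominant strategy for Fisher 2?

Consider the case where Fisher 1 reports 28, Fisher 3 reports 40 and Fisher 4 reports 40.
Truthful report 30: project built, pays 30, utility 30 - 30 = 0.
Report 28 instead: project built, pays 28, utility 30 - 28 = 2.
Since 2 > 0, reporting 28 is strictly better here, so truthful reporting is not dominant.

No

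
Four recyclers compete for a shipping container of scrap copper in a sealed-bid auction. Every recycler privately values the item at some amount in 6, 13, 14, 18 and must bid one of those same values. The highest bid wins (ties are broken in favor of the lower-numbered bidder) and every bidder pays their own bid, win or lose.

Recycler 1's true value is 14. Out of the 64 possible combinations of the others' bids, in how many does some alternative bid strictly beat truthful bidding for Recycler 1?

45

Others bid (6, 6, 6): truth gives 0; bid 6 gives 8 > 0. Violating.
Others bid (6, 6, 13): truth gives 0; bid 13 gives 1 > 0. Violating.
Others bid (6, 6, 18): truth gives -14; bid 18 gives -4 > -14. Violating.
Others bid (6, 13, 6): truth gives 0; bid 13 gives 1 > 0. Violating.
Others bid (6, 6, 14): truth gives 0; no alternative beats it.
Others bid (6, 13, 14): truth gives 0; no alternative beats it.
(Checking all 64 profiles: 45 have a profitable deviation, 19 do not.)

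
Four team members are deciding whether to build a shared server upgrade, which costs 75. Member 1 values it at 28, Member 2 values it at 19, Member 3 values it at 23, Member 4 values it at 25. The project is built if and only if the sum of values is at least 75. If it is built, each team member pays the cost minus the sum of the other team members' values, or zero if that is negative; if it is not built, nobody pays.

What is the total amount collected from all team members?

Total value 95 ≥ cost 75, so it is built.
Member 1: others sum to 67; max(0, 75 - 67) = 8.
Member 2: others sum to 76; max(0, 75 - 76) = 0.
Member 3: others sum to 72; max(0, 75 - 72) = 3.
Member 4: others sum to 70; max(0, 75 - 70) = 5.
Total collected = 8 + 0 + 3 + 5 = 16.

16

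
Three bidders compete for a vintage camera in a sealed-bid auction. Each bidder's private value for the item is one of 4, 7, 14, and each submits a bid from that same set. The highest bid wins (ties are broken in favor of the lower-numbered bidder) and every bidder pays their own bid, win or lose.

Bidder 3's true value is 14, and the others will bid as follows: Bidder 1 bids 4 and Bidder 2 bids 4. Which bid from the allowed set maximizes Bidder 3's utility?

Bid 4: loses but pays 4, utility -4.
Bid 7: wins, pays 7, utility 14 - 7 = 7.
Bid 14: wins, pays 14, utility 14 - 14 = 0.
The best choice is 7 with utility 7.

7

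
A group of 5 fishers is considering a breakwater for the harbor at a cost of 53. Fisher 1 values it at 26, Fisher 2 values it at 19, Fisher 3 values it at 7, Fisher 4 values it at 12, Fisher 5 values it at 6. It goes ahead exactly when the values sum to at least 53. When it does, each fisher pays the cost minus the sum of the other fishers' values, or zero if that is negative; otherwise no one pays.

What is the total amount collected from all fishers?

Total value 70 ≥ cost 53, so it is built.
Fisher 1: others sum to 44; max(0, 53 - 44) = 9.
Fisher 2: others sum to 51; max(0, 53 - 51) = 2.
Fisher 3: others sum to 63; max(0, 53 - 63) = 0.
Fisher 4: others sum to 58; max(0, 53 - 58) = 0.
Fisher 5: others sum to 64; max(0, 53 - 64) = 0.
Total collected = 9 + 2 + 0 + 0 + 0 = 11.

11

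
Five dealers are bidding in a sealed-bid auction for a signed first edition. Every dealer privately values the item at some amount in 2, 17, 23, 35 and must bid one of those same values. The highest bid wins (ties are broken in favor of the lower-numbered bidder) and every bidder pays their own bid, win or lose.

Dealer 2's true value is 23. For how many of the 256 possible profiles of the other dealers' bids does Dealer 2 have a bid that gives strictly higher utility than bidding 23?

Others bid (2, 2, 2, 2): truth gives 0; bid 17 gives 6 > 0. Violating.
Others bid (2, 2, 2, 17): truth gives 0; bid 17 gives 6 > 0. Violating.
Others bid (2, 2, 2, 35): truth gives -23; bid 2 gives -2 > -23. Violating.
Others bid (2, 2, 17, 2): truth gives 0; bid 17 gives 6 > 0. Violating.
Others bid (2, 2, 2, 23): truth gives 0; no alternative beats it.
Others bid (2, 2, 17, 23): truth gives 0; no alternative beats it.
(Checking all 256 profiles: 210 have a profitable deviation, 46 do not.)

210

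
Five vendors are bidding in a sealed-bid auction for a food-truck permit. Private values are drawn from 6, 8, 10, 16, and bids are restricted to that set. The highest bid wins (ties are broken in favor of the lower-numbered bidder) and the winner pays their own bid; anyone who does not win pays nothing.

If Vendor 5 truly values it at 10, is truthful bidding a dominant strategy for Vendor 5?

No

Consider the case where Vendor 1 bids 6, Vendor 2 bids 6, Vendor 3 bids 6 and Vendor 4 bids 6.
Truthful bid 10: wins, pays 10, utility 10 - 10 = 0.
Bid 8 instead: wins, pays 8, utility 10 - 8 = 2.
Since 2 > 0, bidding 8 is strictly better here, so truthful bidding is not dominant.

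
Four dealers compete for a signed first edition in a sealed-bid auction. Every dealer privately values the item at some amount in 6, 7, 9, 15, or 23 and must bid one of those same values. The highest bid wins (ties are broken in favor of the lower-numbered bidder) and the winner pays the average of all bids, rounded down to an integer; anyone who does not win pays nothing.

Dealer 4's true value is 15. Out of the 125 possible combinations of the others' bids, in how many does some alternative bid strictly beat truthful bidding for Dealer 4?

Others bid (6, 6, 6): truth gives 7; bid 7 gives 9 > 7. Violating.
Others bid (6, 6, 7): truth gives 7; bid 9 gives 8 > 7. Violating.
Others bid (6, 6, 15): truth gives 0; bid 23 gives 3 > 0. Violating.
Others bid (6, 7, 6): truth gives 7; bid 9 gives 8 > 7. Violating.
Others bid (6, 6, 9): truth gives 6; no alternative beats it.
Others bid (6, 6, 23): truth gives 0; no alternative beats it.
(Checking all 125 profiles: 38 have a profitable deviation, 87 do not.)

38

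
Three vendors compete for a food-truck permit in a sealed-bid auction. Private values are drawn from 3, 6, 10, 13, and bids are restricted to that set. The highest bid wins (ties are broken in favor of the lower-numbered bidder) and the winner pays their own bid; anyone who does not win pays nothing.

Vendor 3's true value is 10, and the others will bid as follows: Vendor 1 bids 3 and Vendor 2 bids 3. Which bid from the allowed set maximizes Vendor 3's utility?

Bid 3: loses, pays 0, utility 0.
Bid 6: wins, pays 6, utility 10 - 6 = 4.
Bid 10: wins, pays 10, utility 10 - 10 = 0.
Bid 13: wins, pays 13, utility 10 - 13 = -3.
The best choice is 6 with utility 4.

6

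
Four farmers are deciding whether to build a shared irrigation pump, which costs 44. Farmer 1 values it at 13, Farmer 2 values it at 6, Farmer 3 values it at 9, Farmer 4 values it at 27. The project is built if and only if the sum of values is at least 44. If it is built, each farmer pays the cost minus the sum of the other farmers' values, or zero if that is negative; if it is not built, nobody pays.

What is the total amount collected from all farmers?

Total value 55 ≥ cost 44, so it is built.
Farmer 1: others sum to 42; max(0, 44 - 42) = 2.
Farmer 2: others sum to 49; max(0, 44 - 49) = 0.
Farmer 3: others sum to 46; max(0, 44 - 46) = 0.
Farmer 4: others sum to 28; max(0, 44 - 28) = 16.
Total collected = 2 + 0 + 0 + 16 = 18.

18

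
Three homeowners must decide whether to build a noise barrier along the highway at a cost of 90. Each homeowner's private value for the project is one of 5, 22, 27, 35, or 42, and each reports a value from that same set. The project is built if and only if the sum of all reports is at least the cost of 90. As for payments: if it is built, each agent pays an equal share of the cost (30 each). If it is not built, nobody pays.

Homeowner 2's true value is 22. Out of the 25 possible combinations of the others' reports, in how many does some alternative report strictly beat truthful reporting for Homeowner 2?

6

Others report (27, 42): truth gives -8; report 5 gives 0 > -8. Violating.
Others report (35, 35): truth gives -8; report 5 gives 0 > -8. Violating.
Others report (35, 42): truth gives -8; report 5 gives 0 > -8. Violating.
Others report (42, 27): truth gives -8; report 5 gives 0 > -8. Violating.
Others report (5, 5): truth gives 0; no alternative beats it.
Others report (5, 22): truth gives 0; no alternative beats it.
(Checking all 25 profiles: 6 have a profitable deviation, 19 do not.)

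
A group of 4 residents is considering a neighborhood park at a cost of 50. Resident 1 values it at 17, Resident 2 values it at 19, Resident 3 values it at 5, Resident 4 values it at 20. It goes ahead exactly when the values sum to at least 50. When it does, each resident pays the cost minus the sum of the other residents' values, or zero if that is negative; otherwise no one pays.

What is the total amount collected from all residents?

23

Total value 61 ≥ cost 50, so it is built.
Resident 1: others sum to 44; max(0, 50 - 44) = 6.
Resident 2: others sum to 42; max(0, 50 - 42) = 8.
Resident 3: others sum to 56; max(0, 50 - 56) = 0.
Resident 4: others sum to 41; max(0, 50 - 41) = 9.
Total collected = 6 + 8 + 0 + 9 = 23.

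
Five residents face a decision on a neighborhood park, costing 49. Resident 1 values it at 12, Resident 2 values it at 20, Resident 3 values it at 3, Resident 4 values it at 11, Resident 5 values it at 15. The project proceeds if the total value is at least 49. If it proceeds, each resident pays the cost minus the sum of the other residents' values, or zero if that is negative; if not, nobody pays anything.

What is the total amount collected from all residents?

Total value 61 ≥ cost 49, so it is built.
Resident 1: others sum to 49; max(0, 49 - 49) = 0.
Resident 2: others sum to 41; max(0, 49 - 41) = 8.
Resident 3: others sum to 58; max(0, 49 - 58) = 0.
Resident 4: others sum to 50; max(0, 49 - 50) = 0.
Resident 5: others sum to 46; max(0, 49 - 46) = 3.
Total collected = 0 + 8 + 0 + 0 + 3 = 11.

11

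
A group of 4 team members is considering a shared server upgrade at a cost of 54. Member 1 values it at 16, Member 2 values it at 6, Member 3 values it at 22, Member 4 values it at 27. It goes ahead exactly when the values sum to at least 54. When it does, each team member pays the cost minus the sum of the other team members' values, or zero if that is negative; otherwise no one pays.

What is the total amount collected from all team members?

15

Total value 71 ≥ cost 54, so it is built.
Member 1: others sum to 55; max(0, 54 - 55) = 0.
Member 2: others sum to 65; max(0, 54 - 65) = 0.
Member 3: others sum to 49; max(0, 54 - 49) = 5.
Member 4: others sum to 44; max(0, 54 - 44) = 10.
Total collected = 0 + 0 + 5 + 10 = 15.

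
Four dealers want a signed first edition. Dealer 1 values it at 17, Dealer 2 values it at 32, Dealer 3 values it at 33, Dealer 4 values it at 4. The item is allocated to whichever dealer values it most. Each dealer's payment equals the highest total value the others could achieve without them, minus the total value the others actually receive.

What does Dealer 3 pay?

32

Dealer 3 has the highest value and receives the item.
Without Dealer 3, the item would go to the next-highest value, 32, so the others could achieve 32.
With Dealer 3 present and winning, the others receive nothing, so their total is 0.
Payment = 32 - 0 = 32.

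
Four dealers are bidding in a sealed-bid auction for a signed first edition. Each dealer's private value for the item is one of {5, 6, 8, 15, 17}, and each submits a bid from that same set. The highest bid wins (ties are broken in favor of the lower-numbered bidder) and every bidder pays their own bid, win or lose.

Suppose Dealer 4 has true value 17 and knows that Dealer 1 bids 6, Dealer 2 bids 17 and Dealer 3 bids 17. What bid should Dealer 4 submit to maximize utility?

Bid 5: loses but pays 5, utility -5.
Bid 6: loses but pays 6, utility -6.
Bid 8: loses but pays 8, utility -8.
Bid 15: loses but pays 15, utility -15.
Bid 17: loses but pays 17, utility -17.
The best choice is 5 with utility -5.

5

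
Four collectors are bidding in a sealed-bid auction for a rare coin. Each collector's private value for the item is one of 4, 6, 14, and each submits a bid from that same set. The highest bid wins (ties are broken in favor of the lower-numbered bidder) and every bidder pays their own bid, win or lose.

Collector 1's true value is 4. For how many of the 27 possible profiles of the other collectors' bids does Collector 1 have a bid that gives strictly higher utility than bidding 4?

7

Others bid (4, 4, 6): truth gives -4; bid 6 gives -2 > -4. Violating.
Others bid (4, 6, 4): truth gives -4; bid 6 gives -2 > -4. Violating.
Others bid (4, 6, 6): truth gives -4; bid 6 gives -2 > -4. Violating.
Others bid (6, 4, 4): truth gives -4; bid 6 gives -2 > -4. Violating.
Others bid (4, 4, 4): truth gives 0; no alternative beats it.
Others bid (4, 4, 14): truth gives -4; no alternative beats it.
(Checking all 27 profiles: 7 have a profitable deviation, 20 do not.)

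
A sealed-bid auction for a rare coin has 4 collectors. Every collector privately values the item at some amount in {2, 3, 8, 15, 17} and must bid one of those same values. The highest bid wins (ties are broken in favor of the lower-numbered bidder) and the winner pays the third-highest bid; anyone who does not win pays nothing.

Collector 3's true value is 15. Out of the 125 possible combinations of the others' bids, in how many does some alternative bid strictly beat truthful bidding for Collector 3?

27

Others bid (2, 2, 17): truth gives 0; bid 17 gives 13 > 0. Violating.
Others bid (2, 3, 17): truth gives 0; bid 17 gives 12 > 0. Violating.
Others bid (2, 8, 17): truth gives 0; bid 17 gives 7 > 0. Violating.
Others bid (2, 15, 2): truth gives 0; bid 17 gives 13 > 0. Violating.
Others bid (2, 2, 2): truth gives 13; no alternative beats it.
Others bid (2, 2, 3): truth gives 13; no alternative beats it.
(Checking all 125 profiles: 27 have a profitable deviation, 98 do not.)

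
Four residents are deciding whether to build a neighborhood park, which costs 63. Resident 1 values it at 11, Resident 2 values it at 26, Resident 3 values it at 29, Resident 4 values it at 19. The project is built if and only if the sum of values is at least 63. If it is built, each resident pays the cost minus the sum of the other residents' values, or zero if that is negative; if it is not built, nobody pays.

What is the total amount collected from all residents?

11

Total value 85 ≥ cost 63, so it is built.
Resident 1: others sum to 74; max(0, 63 - 74) = 0.
Resident 2: others sum to 59; max(0, 63 - 59) = 4.
Resident 3: others sum to 56; max(0, 63 - 56) = 7.
Resident 4: others sum to 66; max(0, 63 - 66) = 0.
Total collected = 0 + 4 + 7 + 0 = 11.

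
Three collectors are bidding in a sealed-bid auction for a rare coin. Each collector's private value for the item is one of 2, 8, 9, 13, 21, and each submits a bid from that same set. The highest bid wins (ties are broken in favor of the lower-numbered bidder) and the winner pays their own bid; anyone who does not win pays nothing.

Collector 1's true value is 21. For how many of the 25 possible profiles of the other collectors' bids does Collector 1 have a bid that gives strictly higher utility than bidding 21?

16

Others bid (2, 2): truth gives 0; bid 2 gives 19 > 0. Violating.
Others bid (2, 8): truth gives 0; bid 8 gives 13 > 0. Violating.
Others bid (2, 9): truth gives 0; bid 9 gives 12 > 0. Violating.
Others bid (2, 13): truth gives 0; bid 13 gives 8 > 0. Violating.
Others bid (2, 21): truth gives 0; no alternative beats it.
Others bid (8, 21): truth gives 0; no alternative beats it.
(Checking all 25 profiles: 16 have a profitable deviation, 9 do not.)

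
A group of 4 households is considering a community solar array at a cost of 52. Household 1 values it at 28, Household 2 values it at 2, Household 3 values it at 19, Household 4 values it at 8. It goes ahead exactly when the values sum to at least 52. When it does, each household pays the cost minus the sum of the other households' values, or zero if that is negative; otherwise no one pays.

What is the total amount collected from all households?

Total value 57 ≥ cost 52, so it is built.
Household 1: others sum to 29; max(0, 52 - 29) = 23.
Household 2: others sum to 55; max(0, 52 - 55) = 0.
Household 3: others sum to 38; max(0, 52 - 38) = 14.
Household 4: others sum to 49; max(0, 52 - 49) = 3.
Total collected = 23 + 0 + 14 + 3 = 40.

40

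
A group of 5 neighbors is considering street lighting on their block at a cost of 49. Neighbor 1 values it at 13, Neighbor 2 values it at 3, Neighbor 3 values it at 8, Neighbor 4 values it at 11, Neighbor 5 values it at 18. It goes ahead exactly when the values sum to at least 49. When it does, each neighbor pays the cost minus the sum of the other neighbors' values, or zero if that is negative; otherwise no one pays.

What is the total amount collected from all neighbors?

Total value 53 ≥ cost 49, so it is built.
Neighbor 1: others sum to 40; max(0, 49 - 40) = 9.
Neighbor 2: others sum to 50; max(0, 49 - 50) = 0.
Neighbor 3: others sum to 45; max(0, 49 - 45) = 4.
Neighbor 4: others sum to 42; max(0, 49 - 42) = 7.
Neighbor 5: others sum to 35; max(0, 49 - 35) = 14.
Total collected = 9 + 0 + 4 + 7 + 14 = 34.

34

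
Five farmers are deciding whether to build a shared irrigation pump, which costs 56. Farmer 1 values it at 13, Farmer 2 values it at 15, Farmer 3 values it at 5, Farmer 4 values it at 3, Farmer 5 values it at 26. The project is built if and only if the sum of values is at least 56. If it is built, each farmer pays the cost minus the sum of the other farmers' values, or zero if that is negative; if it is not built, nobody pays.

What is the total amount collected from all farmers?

Total value 62 ≥ cost 56, so it is built.
Farmer 1: others sum to 49; max(0, 56 - 49) = 7.
Farmer 2: others sum to 47; max(0, 56 - 47) = 9.
Farmer 3: others sum to 57; max(0, 56 - 57) = 0.
Farmer 4: others sum to 59; max(0, 56 - 59) = 0.
Farmer 5: others sum to 36; max(0, 56 - 36) = 20.
Total collected = 7 + 9 + 0 + 0 + 20 = 36.

36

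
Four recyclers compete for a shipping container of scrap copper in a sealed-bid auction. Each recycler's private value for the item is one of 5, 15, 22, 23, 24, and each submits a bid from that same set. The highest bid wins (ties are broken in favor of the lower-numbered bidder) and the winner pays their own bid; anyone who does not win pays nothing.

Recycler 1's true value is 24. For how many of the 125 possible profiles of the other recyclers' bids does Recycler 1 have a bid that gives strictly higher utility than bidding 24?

64

Others bid (5, 5, 5): truth gives 0; bid 5 gives 19 > 0. Violating.
Others bid (5, 5, 15): truth gives 0; bid 15 gives 9 > 0. Violating.
Others bid (5, 5, 22): truth gives 0; bid 22 gives 2 > 0. Violating.
Others bid (5, 5, 23): truth gives 0; bid 23 gives 1 > 0. Violating.
Others bid (5, 5, 24): truth gives 0; no alternative beats it.
Others bid (5, 15, 24): truth gives 0; no alternative beats it.
(Checking all 125 profiles: 64 have a profitable deviation, 61 do not.)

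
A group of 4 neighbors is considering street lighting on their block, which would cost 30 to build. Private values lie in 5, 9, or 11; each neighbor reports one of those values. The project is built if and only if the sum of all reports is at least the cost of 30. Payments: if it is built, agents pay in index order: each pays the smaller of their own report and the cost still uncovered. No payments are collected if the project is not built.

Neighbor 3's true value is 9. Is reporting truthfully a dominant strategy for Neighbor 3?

No

Consider the case where Neighbor 1 reports 5, Neighbor 2 reports 9 and Neighbor 4 reports 11.
Truthful report 9: project built, pays 9, utility 9 - 9 = 0.
Report 5 instead: project built, pays 5, utility 9 - 5 = 4.
Since 4 > 0, reporting 5 is strictly better here, so truthful reporting is not dominant.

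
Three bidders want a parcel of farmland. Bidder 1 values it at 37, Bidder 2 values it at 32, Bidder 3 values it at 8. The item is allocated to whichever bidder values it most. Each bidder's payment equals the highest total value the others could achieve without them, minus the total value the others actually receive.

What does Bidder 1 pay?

32

Bidder 1 has the highest value and receives the item.
Without Bidder 1, the item would go to the next-highest value, 32, so the others could achieve 32.
With Bidder 1 present and winning, the others receive nothing, so their total is 0.
Payment = 32 - 0 = 32.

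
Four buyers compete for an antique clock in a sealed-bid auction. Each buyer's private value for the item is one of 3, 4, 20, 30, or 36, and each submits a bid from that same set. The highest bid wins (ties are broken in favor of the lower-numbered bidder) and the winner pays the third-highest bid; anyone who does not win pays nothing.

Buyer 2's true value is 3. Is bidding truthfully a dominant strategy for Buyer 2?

Yes

Check each profile of the others' bids and compare truth against every alternative bid.
Others bid (3, 4, 4): truth gives 0, best alternative gives -1.
Others bid (3, 3, 3): truth gives 0, best alternative gives 0.
Others bid (3, 3, 4): truth gives 0, best alternative gives 0.
Others bid (3, 3, 20): truth gives 0, best alternative gives 0.
Others bid (3, 3, 30): truth gives 0, best alternative gives 0.
Others bid (3, 3, 36): truth gives 0, best alternative gives 0.
(Remaining 119 profiles checked similarly; truth is weakly best in each.)
In every case the truthful bid is at least as good as any alternative, so it is a dominant strategy.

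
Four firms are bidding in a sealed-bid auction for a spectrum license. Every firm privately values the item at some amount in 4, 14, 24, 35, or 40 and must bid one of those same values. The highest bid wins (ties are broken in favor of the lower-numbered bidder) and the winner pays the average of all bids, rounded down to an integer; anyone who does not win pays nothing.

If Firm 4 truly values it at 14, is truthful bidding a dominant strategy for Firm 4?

No

Consider the case where Firm 1 bids 4, Firm 2 bids 4 and Firm 3 bids 14.
Truthful bid 14: loses, pays 0, utility 0.
Bid 24 instead: wins, pays 11, utility 14 - 11 = 3.
Since 3 > 0, bidding 24 is strictly better here, so truthful bidding is not dominant.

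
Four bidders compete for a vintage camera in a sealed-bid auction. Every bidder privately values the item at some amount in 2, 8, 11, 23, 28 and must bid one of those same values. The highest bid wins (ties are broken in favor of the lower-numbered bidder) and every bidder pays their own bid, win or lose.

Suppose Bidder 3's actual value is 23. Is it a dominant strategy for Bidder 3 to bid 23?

No

Consider the case where Bidder 1 bids 2, Bidder 2 bids 2 and Bidder 4 bids 2.
Truthful bid 23: wins, pays 23, utility 23 - 23 = 0.
Bid 8 instead: wins, pays 8, utility 23 - 8 = 15.
Since 15 > 0, bidding 8 is strictly better here, so truthful bidding is not dominant.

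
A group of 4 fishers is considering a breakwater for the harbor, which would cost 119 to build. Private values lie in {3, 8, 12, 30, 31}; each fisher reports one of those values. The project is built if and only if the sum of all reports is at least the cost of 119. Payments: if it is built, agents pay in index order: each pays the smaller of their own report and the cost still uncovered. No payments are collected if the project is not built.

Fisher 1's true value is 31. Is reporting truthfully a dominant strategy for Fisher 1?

Consider the case where Fisher 2 reports 30, Fisher 3 reports 30 and Fisher 4 reports 30.
Truthful report 31: project built, pays 31, utility 31 - 31 = 0.
Report 30 instead: project built, pays 30, utility 31 - 30 = 1.
Since 1 > 0, reporting 30 is strictly better here, so truthful reporting is not dominant.

No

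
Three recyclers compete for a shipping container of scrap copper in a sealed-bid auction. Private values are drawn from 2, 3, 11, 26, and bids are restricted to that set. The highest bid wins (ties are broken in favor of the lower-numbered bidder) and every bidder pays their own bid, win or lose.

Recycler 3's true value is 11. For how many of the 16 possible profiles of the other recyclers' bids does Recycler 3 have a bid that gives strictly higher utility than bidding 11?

13

Others bid (2, 2): truth gives 0; bid 3 gives 8 > 0. Violating.
Others bid (2, 11): truth gives -11; bid 2 gives -2 > -11. Violating.
Others bid (2, 26): truth gives -11; bid 2 gives -2 > -11. Violating.
Others bid (3, 11): truth gives -11; bid 2 gives -2 > -11. Violating.
Others bid (2, 3): truth gives 0; no alternative beats it.
Others bid (3, 2): truth gives 0; no alternative beats it.
(Checking all 16 profiles: 13 have a profitable deviation, 3 do not.)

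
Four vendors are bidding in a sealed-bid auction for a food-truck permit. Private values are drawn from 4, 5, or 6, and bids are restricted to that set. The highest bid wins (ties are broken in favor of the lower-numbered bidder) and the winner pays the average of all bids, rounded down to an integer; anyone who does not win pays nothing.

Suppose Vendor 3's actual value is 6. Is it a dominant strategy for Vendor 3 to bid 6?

Yes

Check each profile of the others' bids and compare truth against every alternative bid.
Others bid (4, 5, 4): truth gives 2, best alternative gives 0.
Others bid (5, 4, 4): truth gives 2, best alternative gives 0.
Others bid (4, 4, 6): truth gives 1, best alternative gives 0.
Others bid (4, 5, 5): truth gives 1, best alternative gives 0.
Others bid (4, 5, 6): truth gives 1, best alternative gives 0.
Others bid (5, 4, 5): truth gives 1, best alternative gives 0.
(Remaining 21 profiles checked similarly; truth is weakly best in each.)
In every case the truthful bid is at least as good as any alternative, so it is a dominant strategy.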